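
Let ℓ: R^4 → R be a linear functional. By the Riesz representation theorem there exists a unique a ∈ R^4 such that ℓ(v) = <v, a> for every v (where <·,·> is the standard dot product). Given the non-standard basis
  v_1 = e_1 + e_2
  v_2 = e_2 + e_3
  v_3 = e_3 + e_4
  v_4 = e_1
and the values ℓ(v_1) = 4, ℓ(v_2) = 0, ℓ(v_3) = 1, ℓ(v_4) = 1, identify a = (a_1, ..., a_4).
a = (1, 3, -3, 4)

Write a = (a_1, ..., a_4) in the standard basis. For each basis vector v_i, ℓ(v_i) = <v_i, a> is a linear equation in the a_j's. Collect the n equations into a matrix system V a = ℓ, where row i of V is v_i (expressed in the standard basis). Since V is invertible (lower-triangular with 1s on the diagonal, up to permutation), solve by back-substitution:
  V =
[[1, 1, 0, 0],
 [0, 1, 1, 0],
 [0, 0, 1, 1],
 [1, 0, 0, 0]]
  V a = (4, 0, 1, 1)
Solving gives a = (1, 3, -3, 4).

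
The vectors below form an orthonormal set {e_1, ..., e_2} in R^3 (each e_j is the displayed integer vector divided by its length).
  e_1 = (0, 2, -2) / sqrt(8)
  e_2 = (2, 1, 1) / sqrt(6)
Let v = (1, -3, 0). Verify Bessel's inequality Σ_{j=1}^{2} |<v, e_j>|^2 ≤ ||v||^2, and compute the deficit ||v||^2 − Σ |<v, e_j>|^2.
Σ |<v, e_j>|^2 = 14/3; ||v||^2 = 10; deficit = 16/3

Write each e_j = u_j / sqrt(<u_j, u_j>) where u_j is the displayed integer vector. Then <v, e_j> = <v, u_j> / sqrt(<u_j, u_j>), so |<v, e_j>|^2 = <v, u_j>^2 / <u_j, u_j>.
Coefficients: <v, e_1> = -6/sqrt(8), <v, e_2> = -1/sqrt(6).
Square and sum: Σ |<v, e_j>|^2 = 14/3.
Compute ||v||^2 = v·v = 10.
Deficit = 10 − 14/3 = 16/3 ≥ 0, confirming Bessel's inequality. (The deficit equals ||v − Σ <v,e_j> e_j||^2, the squared distance from v to span{e_j}.)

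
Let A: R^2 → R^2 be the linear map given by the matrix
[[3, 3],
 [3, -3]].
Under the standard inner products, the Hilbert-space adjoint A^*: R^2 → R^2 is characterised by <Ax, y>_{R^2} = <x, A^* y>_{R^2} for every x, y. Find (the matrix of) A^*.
A^* = A^T =
[[3, 3],
 [3, -3]]

For real matrices with standard dot products, the defining identity <Ax, y> = <x, A^* y> gives (Ax)^T y = x^T (A^*) y, i.e. x^T A^T y = x^T (A^*) y. Since this holds for all x, y, we must have A^* = A^T. Therefore
A^* =
[[3, 3],
 [3, -3]].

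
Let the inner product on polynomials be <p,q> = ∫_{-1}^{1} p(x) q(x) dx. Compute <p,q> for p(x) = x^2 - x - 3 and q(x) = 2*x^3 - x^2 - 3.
<p,q> = 84/5

Expand the product: p(x)·q(x) = 2*x^5 - 3*x^4 - 5*x^3 + 3*x + 9.
∫_{-1}^{1} of each monomial x^k gives [2/(k+1) if k even, 0 if k odd]. Integrating term-by-term (or equivalently evaluating the antiderivative F(x) = x^6/3 - 3*x^5/5 - 5*x^4/4 + 3*x^2/2 + 9*x at the endpoints):
  F(1) − F(−1) = 539/60 − (-469/60) = 84/5.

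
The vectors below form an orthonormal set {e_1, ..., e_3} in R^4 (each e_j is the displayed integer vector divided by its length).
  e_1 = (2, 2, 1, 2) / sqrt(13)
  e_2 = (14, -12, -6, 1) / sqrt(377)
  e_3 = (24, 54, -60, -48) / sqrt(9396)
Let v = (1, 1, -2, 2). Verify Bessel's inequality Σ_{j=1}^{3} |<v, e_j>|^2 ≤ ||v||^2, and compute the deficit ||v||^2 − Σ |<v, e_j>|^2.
Σ |<v, e_j>|^2 = 41/9; ||v||^2 = 10; deficit = 49/9

Write each e_j = u_j / sqrt(<u_j, u_j>) where u_j is the displayed integer vector. Then <v, e_j> = <v, u_j> / sqrt(<u_j, u_j>), so |<v, e_j>|^2 = <v, u_j>^2 / <u_j, u_j>.
Coefficients: <v, e_1> = 6/sqrt(13), <v, e_2> = 16/sqrt(377), <v, e_3> = 102/sqrt(9396).
Square and sum: Σ |<v, e_j>|^2 = 41/9.
Compute ||v||^2 = v·v = 10.
Deficit = 10 − 41/9 = 49/9 ≥ 0, confirming Bessel's inequality. (The deficit equals ||v − Σ <v,e_j> e_j||^2, the squared distance from v to span{e_j}.)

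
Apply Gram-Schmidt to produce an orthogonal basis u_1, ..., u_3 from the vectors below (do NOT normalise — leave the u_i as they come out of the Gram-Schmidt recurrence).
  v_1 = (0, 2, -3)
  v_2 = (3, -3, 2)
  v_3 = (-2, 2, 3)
Orthogonal basis:
  u_1 = (0, 2, -3)
  u_2 = (3, -15/13, -10/13)
  u_3 = (65/71, 117/71, 78/71)

Apply the Gram-Schmidt recurrence
  u_1 = v_1
  u_i = v_i − Σ_{j<i} ((v_i · u_j) / (u_j · u_j)) · u_j.

Step by step this gives:
  u_1 = (0, 2, -3)
  u_2 = (3, -15/13, -10/13)
  u_3 = (65/71, 117/71, 78/71)

Orthogonality check:
  u_2 · u_1 = 0 (should be 0)
  u_3 · u_1 = 0 (should be 0)
  u_3 · u_2 = 0 (should be 0)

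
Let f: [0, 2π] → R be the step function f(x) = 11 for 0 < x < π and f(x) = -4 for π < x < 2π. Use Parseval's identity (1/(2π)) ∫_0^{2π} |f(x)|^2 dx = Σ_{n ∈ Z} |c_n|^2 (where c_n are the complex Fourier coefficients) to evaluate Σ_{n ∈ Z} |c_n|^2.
Σ |c_n|^2 = 137/2

Parseval equates the L^2 energy of f (normalised by 1/(2π)) with the ℓ^2 sum of its Fourier coefficients: (1/(2π)) ∫_0^{2π} |f|^2 = Σ |c_n|^2.
Compute the left side: (1/(2π)) [∫_0^π 11^2 dx + ∫_π^{2π} (-4)^2 dx] = (1/(2π)) · (121π + 16π) = (121 + 16)/2 = 137/2.
So Σ_{n ∈ Z} |c_n|^2 = 137/2.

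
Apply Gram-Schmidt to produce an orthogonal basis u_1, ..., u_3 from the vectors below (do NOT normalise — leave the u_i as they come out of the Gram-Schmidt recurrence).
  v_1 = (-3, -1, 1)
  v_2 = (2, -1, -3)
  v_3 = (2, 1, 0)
Orthogonal basis:
  u_1 = (-3, -1, 1)
  u_2 = (-2/11, -19/11, -25/11)
  u_3 = (2/45, -7/90, 1/18)

Apply the Gram-Schmidt recurrence
  u_1 = v_1
  u_i = v_i − Σ_{j<i} ((v_i · u_j) / (u_j · u_j)) · u_j.

Step by step this gives:
  u_1 = (-3, -1, 1)
  u_2 = (-2/11, -19/11, -25/11)
  u_3 = (2/45, -7/90, 1/18)

Orthogonality check:
  u_2 · u_1 = 0 (should be 0)
  u_3 · u_1 = 0 (should be 0)
  u_3 · u_2 = 0 (should be 0)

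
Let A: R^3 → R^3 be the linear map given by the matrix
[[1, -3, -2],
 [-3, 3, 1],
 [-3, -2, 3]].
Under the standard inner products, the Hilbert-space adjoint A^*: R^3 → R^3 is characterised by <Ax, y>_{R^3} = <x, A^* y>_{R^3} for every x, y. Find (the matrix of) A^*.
A^* = A^T =
[[1, -3, -3],
 [-3, 3, -2],
 [-2, 1, 3]]

For real matrices with standard dot products, the defining identity <Ax, y> = <x, A^* y> gives (Ax)^T y = x^T (A^*) y, i.e. x^T A^T y = x^T (A^*) y. Since this holds for all x, y, we must have A^* = A^T. Therefore
A^* =
[[1, -3, -3],
 [-3, 3, -2],
 [-2, 1, 3]].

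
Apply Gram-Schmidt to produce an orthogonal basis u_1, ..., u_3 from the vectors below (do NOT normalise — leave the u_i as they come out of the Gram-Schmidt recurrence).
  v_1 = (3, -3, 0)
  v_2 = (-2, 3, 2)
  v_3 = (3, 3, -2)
Orthogonal basis:
  u_1 = (3, -3, 0)
  u_2 = (1/2, 1/2, 2)
  u_3 = (28/9, 28/9, -14/9)

Apply the Gram-Schmidt recurrence
  u_1 = v_1
  u_i = v_i − Σ_{j<i} ((v_i · u_j) / (u_j · u_j)) · u_j.

Step by step this gives:
  u_1 = (3, -3, 0)
  u_2 = (1/2, 1/2, 2)
  u_3 = (28/9, 28/9, -14/9)

Orthogonality check:
  u_2 · u_1 = 0 (should be 0)
  u_3 · u_1 = 0 (should be 0)
  u_3 · u_2 = 0 (should be 0)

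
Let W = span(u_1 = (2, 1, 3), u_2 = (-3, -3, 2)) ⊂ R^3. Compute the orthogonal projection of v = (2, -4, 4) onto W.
proj_W(v) = (-84/299, -30/23, 1382/299)

Set up U = [u_1 | ... | u_2] ∈ R^(3×2). The projector onto W = col(U) is P = U (U^T U)^(-1) U^T.
Compute U^T U =
  [14, -3]
  [-3, 22],
and U^T v = (12, 14).
Solve U^T U · c = U^T v for the coefficients: c = (306/299, 232/299). The projection is proj_W(v) = U c.
Check: (v - proj_W(v)) · u_1 = 0  (should be 0).
Check: (v - proj_W(v)) · u_2 = 0  (should be 0).
Result: proj_W(v) = (-84/299, -30/23, 1382/299).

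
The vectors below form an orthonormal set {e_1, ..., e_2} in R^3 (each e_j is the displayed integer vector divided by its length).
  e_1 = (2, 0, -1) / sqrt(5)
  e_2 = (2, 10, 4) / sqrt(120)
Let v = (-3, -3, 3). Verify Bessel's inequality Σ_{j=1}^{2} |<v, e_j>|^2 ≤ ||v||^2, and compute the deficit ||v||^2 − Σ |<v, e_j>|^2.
Σ |<v, e_j>|^2 = 21; ||v||^2 = 27; deficit = 6

Write each e_j = u_j / sqrt(<u_j, u_j>) where u_j is the displayed integer vector. Then <v, e_j> = <v, u_j> / sqrt(<u_j, u_j>), so |<v, e_j>|^2 = <v, u_j>^2 / <u_j, u_j>.
Coefficients: <v, e_1> = -9/sqrt(5), <v, e_2> = -24/sqrt(120).
Square and sum: Σ |<v, e_j>|^2 = 21.
Compute ||v||^2 = v·v = 27.
Deficit = 27 − 21 = 6 ≥ 0, confirming Bessel's inequality. (The deficit equals ||v − Σ <v,e_j> e_j||^2, the squared distance from v to span{e_j}.)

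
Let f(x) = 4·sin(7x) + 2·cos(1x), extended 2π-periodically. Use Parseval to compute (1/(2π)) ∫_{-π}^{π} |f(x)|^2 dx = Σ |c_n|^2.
Σ |c_n|^2 = 10

Expand |f|^2 and use orthogonality of {sin(nx), cos(mx)} on [-π, π]:
  ∫_{-π}^{π} sin(nx)^2 dx = π, ∫ cos(mx)^2 dx = π, and cross terms integrate to 0.
So ∫_{-π}^{π} f(x)^2 dx = 4^2 · π + 2^2 · π = (16 + 4)π.
Divide by 2π: (16 + 4)/2 = 10.
By Parseval, this equals Σ |c_n|^2.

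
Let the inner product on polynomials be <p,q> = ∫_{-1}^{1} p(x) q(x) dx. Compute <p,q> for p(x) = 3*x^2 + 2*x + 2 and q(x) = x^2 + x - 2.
<p,q> = -122/15

Expand the product: p(x)·q(x) = 3*x^4 + 5*x^3 - 2*x^2 - 2*x - 4.
∫_{-1}^{1} of each monomial x^k gives [2/(k+1) if k even, 0 if k odd]. Integrating term-by-term (or equivalently evaluating the antiderivative F(x) = 3*x^5/5 + 5*x^4/4 - 2*x^3/3 - x^2 - 4*x at the endpoints):
  F(1) − F(−1) = -229/60 − (259/60) = -122/15.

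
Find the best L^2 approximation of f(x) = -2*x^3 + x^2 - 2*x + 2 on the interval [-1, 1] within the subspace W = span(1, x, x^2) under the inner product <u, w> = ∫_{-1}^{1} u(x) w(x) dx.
g(x) = x^2 - 16*x/5 + 2

The best approximation g ∈ W is the orthogonal projection of f onto W. Writing g = a_0 + a_1 x + a_2 x^2, the coefficients solve the normal equations G · a = b where
  G_{ij} = <φ_i, φ_j> and b_i = <f, φ_i>, with φ_0 = 1, φ_1 = x, φ_2 = x^2.
G =
  [2, 0, 2/3]
  [0, 2/3, 0]
  [2/3, 0, 2/5],
b = (14/3, -32/15, 26/15).
Solving gives a_0 = 2, a_1 = -16/5, a_2 = 1, so
  g(x) = x^2 - 16*x/5 + 2.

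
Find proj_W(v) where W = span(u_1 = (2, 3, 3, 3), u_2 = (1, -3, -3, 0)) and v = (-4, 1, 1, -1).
proj_W(v) = (-100/37, 45/37, 45/37, -85/37)

Set up U = [u_1 | ... | u_2] ∈ R^(4×2). The projector onto W = col(U) is P = U (U^T U)^(-1) U^T.
Compute U^T U =
  [31, -16]
  [-16, 19],
and U^T v = (-5, -10).
Solve U^T U · c = U^T v for the coefficients: c = (-85/111, -130/111). The projection is proj_W(v) = U c.
Check: (v - proj_W(v)) · u_1 = 0  (should be 0).
Check: (v - proj_W(v)) · u_2 = 0  (should be 0).
Result: proj_W(v) = (-100/37, 45/37, 45/37, -85/37).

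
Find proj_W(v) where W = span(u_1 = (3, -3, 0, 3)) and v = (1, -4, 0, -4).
proj_W(v) = (1/3, -1/3, 0, 1/3)

Set up U = [u_1 | ... | u_1] ∈ R^(4×1). The projector onto W = col(U) is P = U (U^T U)^(-1) U^T.
Compute U^T U =
  [27],
and U^T v = (3).
Solve U^T U · c = U^T v for the coefficients: c = (1/9). The projection is proj_W(v) = U c.
Check: (v - proj_W(v)) · u_1 = 0  (should be 0).
Result: proj_W(v) = (1/3, -1/3, 0, 1/3).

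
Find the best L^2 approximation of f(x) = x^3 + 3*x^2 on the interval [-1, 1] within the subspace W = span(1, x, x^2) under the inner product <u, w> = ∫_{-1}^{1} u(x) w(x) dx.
g(x) = 3*x^2 + 3*x/5

The best approximation g ∈ W is the orthogonal projection of f onto W. Writing g = a_0 + a_1 x + a_2 x^2, the coefficients solve the normal equations G · a = b where
  G_{ij} = <φ_i, φ_j> and b_i = <f, φ_i>, with φ_0 = 1, φ_1 = x, φ_2 = x^2.
G =
  [2, 0, 2/3]
  [0, 2/3, 0]
  [2/3, 0, 2/5],
b = (2, 2/5, 6/5).
Solving gives a_0 = 0, a_1 = 3/5, a_2 = 3, so
  g(x) = 3*x^2 + 3*x/5.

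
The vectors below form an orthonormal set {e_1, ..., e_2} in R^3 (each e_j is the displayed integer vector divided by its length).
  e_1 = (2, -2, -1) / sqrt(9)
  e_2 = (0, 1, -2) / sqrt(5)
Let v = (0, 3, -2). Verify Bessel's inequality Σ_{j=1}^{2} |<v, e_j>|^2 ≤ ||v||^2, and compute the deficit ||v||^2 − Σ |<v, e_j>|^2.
Σ |<v, e_j>|^2 = 521/45; ||v||^2 = 13; deficit = 64/45

Write each e_j = u_j / sqrt(<u_j, u_j>) where u_j is the displayed integer vector. Then <v, e_j> = <v, u_j> / sqrt(<u_j, u_j>), so |<v, e_j>|^2 = <v, u_j>^2 / <u_j, u_j>.
Coefficients: <v, e_1> = -4/sqrt(9), <v, e_2> = 7/sqrt(5).
Square and sum: Σ |<v, e_j>|^2 = 521/45.
Compute ||v||^2 = v·v = 13.
Deficit = 13 − 521/45 = 64/45 ≥ 0, confirming Bessel's inequality. (The deficit equals ||v − Σ <v,e_j> e_j||^2, the squared distance from v to span{e_j}.)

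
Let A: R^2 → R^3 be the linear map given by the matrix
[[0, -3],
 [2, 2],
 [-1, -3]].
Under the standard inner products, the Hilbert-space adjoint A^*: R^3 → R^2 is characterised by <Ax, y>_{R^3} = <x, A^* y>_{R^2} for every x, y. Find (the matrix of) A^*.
A^* = A^T =
[[0, 2, -1],
 [-3, 2, -3]]

For real matrices with standard dot products, the defining identity <Ax, y> = <x, A^* y> gives (Ax)^T y = x^T (A^*) y, i.e. x^T A^T y = x^T (A^*) y. Since this holds for all x, y, we must have A^* = A^T. Therefore
A^* =
[[0, 2, -1],
 [-3, 2, -3]].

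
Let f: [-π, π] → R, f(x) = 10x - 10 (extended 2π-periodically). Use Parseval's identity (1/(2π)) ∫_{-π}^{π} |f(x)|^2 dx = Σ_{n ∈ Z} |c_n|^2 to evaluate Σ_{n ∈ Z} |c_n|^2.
Σ |c_n|^2 = 100π^2/3 + 100

Expand and integrate term by term over [-π, π]:
  ∫ (10x)^2 dx = 100·(2π^3/3); ∫ 2·10·(-10)·x dx = 0 (odd integrand); ∫ (-10)^2 dx = 100·2π.
So (1/(2π)) ∫_{-π}^{π} (10x - 10)^2 dx = 100π^2/3 + 100 = 100π^2/3 + 100.
Parseval ⇒ Σ |c_n|^2 = 100π^2/3 + 100.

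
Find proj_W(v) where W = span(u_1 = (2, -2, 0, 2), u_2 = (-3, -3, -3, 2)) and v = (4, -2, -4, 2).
proj_W(v) = (186/89, -270/89, -42/89, 256/89)

Set up U = [u_1 | ... | u_2] ∈ R^(4×2). The projector onto W = col(U) is P = U (U^T U)^(-1) U^T.
Compute U^T U =
  [12, 4]
  [4, 31],
and U^T v = (16, 10).
Solve U^T U · c = U^T v for the coefficients: c = (114/89, 14/89). The projection is proj_W(v) = U c.
Check: (v - proj_W(v)) · u_1 = 0  (should be 0).
Check: (v - proj_W(v)) · u_2 = 0  (should be 0).
Result: proj_W(v) = (186/89, -270/89, -42/89, 256/89).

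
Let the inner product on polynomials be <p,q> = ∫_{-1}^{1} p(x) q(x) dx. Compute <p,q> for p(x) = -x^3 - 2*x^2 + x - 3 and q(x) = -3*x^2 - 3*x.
<p,q> = 38/5

Expand the product: p(x)·q(x) = 3*x^5 + 9*x^4 + 3*x^3 + 6*x^2 + 9*x.
∫_{-1}^{1} of each monomial x^k gives [2/(k+1) if k even, 0 if k odd]. Integrating term-by-term (or equivalently evaluating the antiderivative F(x) = x^6/2 + 9*x^5/5 + 3*x^4/4 + 2*x^3 + 9*x^2/2 at the endpoints):
  F(1) − F(−1) = 191/20 − (39/20) = 38/5.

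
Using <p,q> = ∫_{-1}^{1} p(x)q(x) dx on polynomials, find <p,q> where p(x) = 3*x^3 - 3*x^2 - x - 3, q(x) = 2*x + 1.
<p,q> = -104/15

Expand the product: p(x)·q(x) = 6*x^4 - 3*x^3 - 5*x^2 - 7*x - 3.
∫_{-1}^{1} of each monomial x^k gives [2/(k+1) if k even, 0 if k odd]. Integrating term-by-term (or equivalently evaluating the antiderivative F(x) = 6*x^5/5 - 3*x^4/4 - 5*x^3/3 - 7*x^2/2 - 3*x at the endpoints):
  F(1) − F(−1) = -463/60 − (-47/60) = -104/15.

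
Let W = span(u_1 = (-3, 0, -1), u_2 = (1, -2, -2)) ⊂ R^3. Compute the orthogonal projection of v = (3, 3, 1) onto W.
proj_W(v) = (225/89, 120/89, 215/89)

Set up U = [u_1 | ... | u_2] ∈ R^(3×2). The projector onto W = col(U) is P = U (U^T U)^(-1) U^T.
Compute U^T U =
  [10, -1]
  [-1, 9],
and U^T v = (-10, -5).
Solve U^T U · c = U^T v for the coefficients: c = (-95/89, -60/89). The projection is proj_W(v) = U c.
Check: (v - proj_W(v)) · u_1 = 0  (should be 0).
Check: (v - proj_W(v)) · u_2 = 0  (should be 0).
Result: proj_W(v) = (225/89, 120/89, 215/89).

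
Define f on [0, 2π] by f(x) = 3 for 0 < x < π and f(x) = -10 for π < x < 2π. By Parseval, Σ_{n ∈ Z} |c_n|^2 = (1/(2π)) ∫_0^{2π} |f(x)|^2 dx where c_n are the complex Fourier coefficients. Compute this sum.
Σ |c_n|^2 = 109/2

Parseval equates the L^2 energy of f (normalised by 1/(2π)) with the ℓ^2 sum of its Fourier coefficients: (1/(2π)) ∫_0^{2π} |f|^2 = Σ |c_n|^2.
Compute the left side: (1/(2π)) [∫_0^π 3^2 dx + ∫_π^{2π} (-10)^2 dx] = (1/(2π)) · (9π + 100π) = (9 + 100)/2 = 109/2.
So Σ_{n ∈ Z} |c_n|^2 = 109/2.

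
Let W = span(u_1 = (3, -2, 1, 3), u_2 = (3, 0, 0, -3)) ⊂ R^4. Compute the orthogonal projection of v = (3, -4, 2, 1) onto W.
proj_W(v) = (89/23, -44/23, 22/23, 43/23)

Set up U = [u_1 | ... | u_2] ∈ R^(4×2). The projector onto W = col(U) is P = U (U^T U)^(-1) U^T.
Compute U^T U =
  [23, 0]
  [0, 18],
and U^T v = (22, 6).
Solve U^T U · c = U^T v for the coefficients: c = (22/23, 1/3). The projection is proj_W(v) = U c.
Check: (v - proj_W(v)) · u_1 = 0  (should be 0).
Check: (v - proj_W(v)) · u_2 = 0  (should be 0).
Result: proj_W(v) = (89/23, -44/23, 22/23, 43/23).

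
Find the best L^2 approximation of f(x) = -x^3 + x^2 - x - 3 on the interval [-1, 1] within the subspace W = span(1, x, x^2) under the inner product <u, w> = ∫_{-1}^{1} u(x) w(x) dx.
g(x) = x^2 - 8*x/5 - 3

The best approximation g ∈ W is the orthogonal projection of f onto W. Writing g = a_0 + a_1 x + a_2 x^2, the coefficients solve the normal equations G · a = b where
  G_{ij} = <φ_i, φ_j> and b_i = <f, φ_i>, with φ_0 = 1, φ_1 = x, φ_2 = x^2.
G =
  [2, 0, 2/3]
  [0, 2/3, 0]
  [2/3, 0, 2/5],
b = (-16/3, -16/15, -8/5).
Solving gives a_0 = -3, a_1 = -8/5, a_2 = 1, so
  g(x) = x^2 - 8*x/5 - 3.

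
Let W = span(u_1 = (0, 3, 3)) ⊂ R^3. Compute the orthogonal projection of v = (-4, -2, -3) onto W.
proj_W(v) = (0, -5/2, -5/2)

Set up U = [u_1 | ... | u_1] ∈ R^(3×1). The projector onto W = col(U) is P = U (U^T U)^(-1) U^T.
Compute U^T U =
  [18],
and U^T v = (-15).
Solve U^T U · c = U^T v for the coefficients: c = (-5/6). The projection is proj_W(v) = U c.
Check: (v - proj_W(v)) · u_1 = 0  (should be 0).
Result: proj_W(v) = (0, -5/2, -5/2).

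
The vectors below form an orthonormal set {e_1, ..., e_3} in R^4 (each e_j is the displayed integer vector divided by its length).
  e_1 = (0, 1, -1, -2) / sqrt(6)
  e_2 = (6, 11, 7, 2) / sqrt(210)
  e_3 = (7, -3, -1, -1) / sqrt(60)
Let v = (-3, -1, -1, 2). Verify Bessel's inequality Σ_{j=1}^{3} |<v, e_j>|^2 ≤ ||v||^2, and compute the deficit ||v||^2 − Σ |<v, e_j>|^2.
Σ |<v, e_j>|^2 = 1139/84; ||v||^2 = 15; deficit = 121/84

Write each e_j = u_j / sqrt(<u_j, u_j>) where u_j is the displayed integer vector. Then <v, e_j> = <v, u_j> / sqrt(<u_j, u_j>), so |<v, e_j>|^2 = <v, u_j>^2 / <u_j, u_j>.
Coefficients: <v, e_1> = -4/sqrt(6), <v, e_2> = -32/sqrt(210), <v, e_3> = -19/sqrt(60).
Square and sum: Σ |<v, e_j>|^2 = 1139/84.
Compute ||v||^2 = v·v = 15.
Deficit = 15 − 1139/84 = 121/84 ≥ 0, confirming Bessel's inequality. (The deficit equals ||v − Σ <v,e_j> e_j||^2, the squared distance from v to span{e_j}.)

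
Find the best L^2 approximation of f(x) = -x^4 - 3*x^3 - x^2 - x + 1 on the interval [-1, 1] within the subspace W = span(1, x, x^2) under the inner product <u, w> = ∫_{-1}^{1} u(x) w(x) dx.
g(x) = -13*x^2/7 - 14*x/5 + 38/35

The best approximation g ∈ W is the orthogonal projection of f onto W. Writing g = a_0 + a_1 x + a_2 x^2, the coefficients solve the normal equations G · a = b where
  G_{ij} = <φ_i, φ_j> and b_i = <f, φ_i>, with φ_0 = 1, φ_1 = x, φ_2 = x^2.
G =
  [2, 0, 2/3]
  [0, 2/3, 0]
  [2/3, 0, 2/5],
b = (14/15, -28/15, -2/105).
Solving gives a_0 = 38/35, a_1 = -14/5, a_2 = -13/7, so
  g(x) = -13*x^2/7 - 14*x/5 + 38/35.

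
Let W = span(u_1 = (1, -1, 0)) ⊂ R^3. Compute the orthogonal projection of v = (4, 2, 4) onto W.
proj_W(v) = (1, -1, 0)

Set up U = [u_1 | ... | u_1] ∈ R^(3×1). The projector onto W = col(U) is P = U (U^T U)^(-1) U^T.
Compute U^T U =
  [2],
and U^T v = (2).
Solve U^T U · c = U^T v for the coefficients: c = (1). The projection is proj_W(v) = U c.
Check: (v - proj_W(v)) · u_1 = 0  (should be 0).
Result: proj_W(v) = (1, -1, 0).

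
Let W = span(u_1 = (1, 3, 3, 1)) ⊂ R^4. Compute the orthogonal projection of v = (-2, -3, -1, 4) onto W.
proj_W(v) = (-1/2, -3/2, -3/2, -1/2)

Set up U = [u_1 | ... | u_1] ∈ R^(4×1). The projector onto W = col(U) is P = U (U^T U)^(-1) U^T.
Compute U^T U =
  [20],
and U^T v = (-10).
Solve U^T U · c = U^T v for the coefficients: c = (-1/2). The projection is proj_W(v) = U c.
Check: (v - proj_W(v)) · u_1 = 0  (should be 0).
Result: proj_W(v) = (-1/2, -3/2, -3/2, -1/2).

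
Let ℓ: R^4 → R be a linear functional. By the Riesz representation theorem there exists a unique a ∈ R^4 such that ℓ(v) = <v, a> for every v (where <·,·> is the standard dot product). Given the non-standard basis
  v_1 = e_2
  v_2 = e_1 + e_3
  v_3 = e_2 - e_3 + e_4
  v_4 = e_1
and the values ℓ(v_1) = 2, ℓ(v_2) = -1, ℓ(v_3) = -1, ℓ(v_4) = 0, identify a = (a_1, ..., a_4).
a = (0, 2, -1, -4)

Write a = (a_1, ..., a_4) in the standard basis. For each basis vector v_i, ℓ(v_i) = <v_i, a> is a linear equation in the a_j's. Collect the n equations into a matrix system V a = ℓ, where row i of V is v_i (expressed in the standard basis). Since V is invertible (lower-triangular with 1s on the diagonal, up to permutation), solve by back-substitution:
  V =
[[0, 1, 0, 0],
 [1, 0, 1, 0],
 [0, 1, -1, 1],
 [1, 0, 0, 0]]
  V a = (2, -1, -1, 0)
Solving gives a = (0, 2, -1, -4).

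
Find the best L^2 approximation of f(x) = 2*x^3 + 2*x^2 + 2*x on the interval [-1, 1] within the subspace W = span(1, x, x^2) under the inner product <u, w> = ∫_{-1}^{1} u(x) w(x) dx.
g(x) = 2*x^2 + 16*x/5

The best approximation g ∈ W is the orthogonal projection of f onto W. Writing g = a_0 + a_1 x + a_2 x^2, the coefficients solve the normal equations G · a = b where
  G_{ij} = <φ_i, φ_j> and b_i = <f, φ_i>, with φ_0 = 1, φ_1 = x, φ_2 = x^2.
G =
  [2, 0, 2/3]
  [0, 2/3, 0]
  [2/3, 0, 2/5],
b = (4/3, 32/15, 4/5).
Solving gives a_0 = 0, a_1 = 16/5, a_2 = 2, so
  g(x) = 2*x^2 + 16*x/5.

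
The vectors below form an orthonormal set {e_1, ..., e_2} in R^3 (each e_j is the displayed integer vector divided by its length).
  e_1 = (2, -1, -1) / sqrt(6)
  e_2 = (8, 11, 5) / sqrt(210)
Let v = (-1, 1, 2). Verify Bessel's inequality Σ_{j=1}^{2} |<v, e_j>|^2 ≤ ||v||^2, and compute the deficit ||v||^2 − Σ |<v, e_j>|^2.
Σ |<v, e_j>|^2 = 174/35; ||v||^2 = 6; deficit = 36/35

Write each e_j = u_j / sqrt(<u_j, u_j>) where u_j is the displayed integer vector. Then <v, e_j> = <v, u_j> / sqrt(<u_j, u_j>), so |<v, e_j>|^2 = <v, u_j>^2 / <u_j, u_j>.
Coefficients: <v, e_1> = -5/sqrt(6), <v, e_2> = 13/sqrt(210).
Square and sum: Σ |<v, e_j>|^2 = 174/35.
Compute ||v||^2 = v·v = 6.
Deficit = 6 − 174/35 = 36/35 ≥ 0, confirming Bessel's inequality. (The deficit equals ||v − Σ <v,e_j> e_j||^2, the squared distance from v to span{e_j}.)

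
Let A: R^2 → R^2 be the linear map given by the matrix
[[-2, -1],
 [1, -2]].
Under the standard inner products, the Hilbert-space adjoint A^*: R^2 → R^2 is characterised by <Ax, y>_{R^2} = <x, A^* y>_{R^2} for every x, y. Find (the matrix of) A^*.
A^* = A^T =
[[-2, 1],
 [-1, -2]]

For real matrices with standard dot products, the defining identity <Ax, y> = <x, A^* y> gives (Ax)^T y = x^T (A^*) y, i.e. x^T A^T y = x^T (A^*) y. Since this holds for all x, y, we must have A^* = A^T. Therefore
A^* =
[[-2, 1],
 [-1, -2]].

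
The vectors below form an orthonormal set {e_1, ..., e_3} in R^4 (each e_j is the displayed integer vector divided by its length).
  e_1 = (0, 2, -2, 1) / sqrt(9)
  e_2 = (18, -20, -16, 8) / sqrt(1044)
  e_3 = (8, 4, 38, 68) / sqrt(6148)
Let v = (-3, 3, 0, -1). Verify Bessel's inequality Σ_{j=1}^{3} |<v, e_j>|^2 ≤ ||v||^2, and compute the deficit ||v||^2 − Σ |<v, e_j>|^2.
Σ |<v, e_j>|^2 = 958/53; ||v||^2 = 19; deficit = 49/53

Write each e_j = u_j / sqrt(<u_j, u_j>) where u_j is the displayed integer vector. Then <v, e_j> = <v, u_j> / sqrt(<u_j, u_j>), so |<v, e_j>|^2 = <v, u_j>^2 / <u_j, u_j>.
Coefficients: <v, e_1> = 5/sqrt(9), <v, e_2> = -122/sqrt(1044), <v, e_3> = -80/sqrt(6148).
Square and sum: Σ |<v, e_j>|^2 = 958/53.
Compute ||v||^2 = v·v = 19.
Deficit = 19 − 958/53 = 49/53 ≥ 0, confirming Bessel's inequality. (The deficit equals ||v − Σ <v,e_j> e_j||^2, the squared distance from v to span{e_j}.)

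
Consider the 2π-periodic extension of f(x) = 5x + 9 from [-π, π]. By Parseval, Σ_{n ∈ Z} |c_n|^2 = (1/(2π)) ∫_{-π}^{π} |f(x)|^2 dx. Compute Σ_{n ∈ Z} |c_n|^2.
Σ |c_n|^2 = 25π^2/3 + 81

Expand and integrate term by term over [-π, π]:
  ∫ (5x)^2 dx = 25·(2π^3/3); ∫ 2·5·(9)·x dx = 0 (odd integrand); ∫ 9^2 dx = 81·2π.
So (1/(2π)) ∫_{-π}^{π} (5x + 9)^2 dx = 25π^2/3 + 81 = 25π^2/3 + 81.
Parseval ⇒ Σ |c_n|^2 = 25π^2/3 + 81.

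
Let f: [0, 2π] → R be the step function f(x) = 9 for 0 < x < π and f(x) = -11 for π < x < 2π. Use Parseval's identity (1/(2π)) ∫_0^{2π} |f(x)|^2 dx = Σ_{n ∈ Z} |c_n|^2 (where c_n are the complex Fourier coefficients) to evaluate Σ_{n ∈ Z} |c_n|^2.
Σ |c_n|^2 = 101

Parseval equates the L^2 energy of f (normalised by 1/(2π)) with the ℓ^2 sum of its Fourier coefficients: (1/(2π)) ∫_0^{2π} |f|^2 = Σ |c_n|^2.
Compute the left side: (1/(2π)) [∫_0^π 9^2 dx + ∫_π^{2π} (-11)^2 dx] = (1/(2π)) · (81π + 121π) = (81 + 121)/2 = 101.
So Σ_{n ∈ Z} |c_n|^2 = 101.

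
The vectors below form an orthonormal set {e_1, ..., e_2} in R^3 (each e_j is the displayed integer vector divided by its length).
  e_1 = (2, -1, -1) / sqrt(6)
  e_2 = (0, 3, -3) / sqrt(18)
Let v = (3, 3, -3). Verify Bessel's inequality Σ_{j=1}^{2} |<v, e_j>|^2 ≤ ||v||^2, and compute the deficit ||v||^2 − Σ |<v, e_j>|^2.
Σ |<v, e_j>|^2 = 24; ||v||^2 = 27; deficit = 3

Write each e_j = u_j / sqrt(<u_j, u_j>) where u_j is the displayed integer vector. Then <v, e_j> = <v, u_j> / sqrt(<u_j, u_j>), so |<v, e_j>|^2 = <v, u_j>^2 / <u_j, u_j>.
Coefficients: <v, e_1> = 6/sqrt(6), <v, e_2> = 18/sqrt(18).
Square and sum: Σ |<v, e_j>|^2 = 24.
Compute ||v||^2 = v·v = 27.
Deficit = 27 − 24 = 3 ≥ 0, confirming Bessel's inequality. (The deficit equals ||v − Σ <v,e_j> e_j||^2, the squared distance from v to span{e_j}.)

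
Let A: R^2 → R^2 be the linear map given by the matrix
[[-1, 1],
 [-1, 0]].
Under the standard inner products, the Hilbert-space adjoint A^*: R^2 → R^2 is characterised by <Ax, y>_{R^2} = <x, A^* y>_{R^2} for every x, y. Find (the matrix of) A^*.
A^* = A^T =
[[-1, -1],
 [1, 0]]

For real matrices with standard dot products, the defining identity <Ax, y> = <x, A^* y> gives (Ax)^T y = x^T (A^*) y, i.e. x^T A^T y = x^T (A^*) y. Since this holds for all x, y, we must have A^* = A^T. Therefore
A^* =
[[-1, -1],
 [1, 0]].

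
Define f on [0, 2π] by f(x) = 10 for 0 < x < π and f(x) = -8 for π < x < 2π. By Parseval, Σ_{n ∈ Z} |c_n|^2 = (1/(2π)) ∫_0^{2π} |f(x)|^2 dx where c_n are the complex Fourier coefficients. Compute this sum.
Σ |c_n|^2 = 82

Parseval equates the L^2 energy of f (normalised by 1/(2π)) with the ℓ^2 sum of its Fourier coefficients: (1/(2π)) ∫_0^{2π} |f|^2 = Σ |c_n|^2.
Compute the left side: (1/(2π)) [∫_0^π 10^2 dx + ∫_π^{2π} (-8)^2 dx] = (1/(2π)) · (100π + 64π) = (100 + 64)/2 = 82.
So Σ_{n ∈ Z} |c_n|^2 = 82.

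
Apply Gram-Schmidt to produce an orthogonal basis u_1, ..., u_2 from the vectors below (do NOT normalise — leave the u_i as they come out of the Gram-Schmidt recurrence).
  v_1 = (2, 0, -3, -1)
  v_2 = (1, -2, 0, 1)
Orthogonal basis:
  u_1 = (2, 0, -3, -1)
  u_2 = (6/7, -2, 3/14, 15/14)

Apply the Gram-Schmidt recurrence
  u_1 = v_1
  u_i = v_i − Σ_{j<i} ((v_i · u_j) / (u_j · u_j)) · u_j.

Step by step this gives:
  u_1 = (2, 0, -3, -1)
  u_2 = (6/7, -2, 3/14, 15/14)

Orthogonality check:
  u_2 · u_1 = 0 (should be 0)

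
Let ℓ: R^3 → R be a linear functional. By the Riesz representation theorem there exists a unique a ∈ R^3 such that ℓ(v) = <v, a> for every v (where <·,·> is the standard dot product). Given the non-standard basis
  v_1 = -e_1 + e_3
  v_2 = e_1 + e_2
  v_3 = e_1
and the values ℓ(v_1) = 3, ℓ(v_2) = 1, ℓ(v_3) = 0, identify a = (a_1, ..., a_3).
a = (0, 1, 3)

Write a = (a_1, ..., a_3) in the standard basis. For each basis vector v_i, ℓ(v_i) = <v_i, a> is a linear equation in the a_j's. Collect the n equations into a matrix system V a = ℓ, where row i of V is v_i (expressed in the standard basis). Since V is invertible (lower-triangular with 1s on the diagonal, up to permutation), solve by back-substitution:
  V =
[[-1, 0, 1],
 [1, 1, 0],
 [1, 0, 0]]
  V a = (3, 1, 0)
Solving gives a = (0, 1, 3).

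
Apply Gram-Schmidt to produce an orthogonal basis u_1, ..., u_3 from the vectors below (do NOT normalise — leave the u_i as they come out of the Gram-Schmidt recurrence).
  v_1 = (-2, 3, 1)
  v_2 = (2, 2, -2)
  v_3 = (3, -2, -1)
Orthogonal basis:
  u_1 = (-2, 3, 1)
  u_2 = (2, 2, -2)
  u_3 = (10/21, 5/42, 25/42)

Apply the Gram-Schmidt recurrence
  u_1 = v_1
  u_i = v_i − Σ_{j<i} ((v_i · u_j) / (u_j · u_j)) · u_j.

Step by step this gives:
  u_1 = (-2, 3, 1)
  u_2 = (2, 2, -2)
  u_3 = (10/21, 5/42, 25/42)

Orthogonality check:
  u_2 · u_1 = 0 (should be 0)
  u_3 · u_1 = 0 (should be 0)
  u_3 · u_2 = 0 (should be 0)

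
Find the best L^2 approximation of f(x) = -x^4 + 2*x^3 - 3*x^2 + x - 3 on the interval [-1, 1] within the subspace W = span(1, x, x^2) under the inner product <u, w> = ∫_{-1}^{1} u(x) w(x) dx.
g(x) = -27*x^2/7 + 11*x/5 - 102/35

The best approximation g ∈ W is the orthogonal projection of f onto W. Writing g = a_0 + a_1 x + a_2 x^2, the coefficients solve the normal equations G · a = b where
  G_{ij} = <φ_i, φ_j> and b_i = <f, φ_i>, with φ_0 = 1, φ_1 = x, φ_2 = x^2.
G =
  [2, 0, 2/3]
  [0, 2/3, 0]
  [2/3, 0, 2/5],
b = (-42/5, 22/15, -122/35).
Solving gives a_0 = -102/35, a_1 = 11/5, a_2 = -27/7, so
  g(x) = -27*x^2/7 + 11*x/5 - 102/35.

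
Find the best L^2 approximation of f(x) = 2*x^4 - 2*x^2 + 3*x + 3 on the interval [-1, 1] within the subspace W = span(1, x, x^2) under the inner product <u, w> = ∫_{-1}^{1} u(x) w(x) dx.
g(x) = -2*x^2/7 + 3*x + 99/35

The best approximation g ∈ W is the orthogonal projection of f onto W. Writing g = a_0 + a_1 x + a_2 x^2, the coefficients solve the normal equations G · a = b where
  G_{ij} = <φ_i, φ_j> and b_i = <f, φ_i>, with φ_0 = 1, φ_1 = x, φ_2 = x^2.
G =
  [2, 0, 2/3]
  [0, 2/3, 0]
  [2/3, 0, 2/5],
b = (82/15, 2, 62/35).
Solving gives a_0 = 99/35, a_1 = 3, a_2 = -2/7, so
  g(x) = -2*x^2/7 + 3*x + 99/35.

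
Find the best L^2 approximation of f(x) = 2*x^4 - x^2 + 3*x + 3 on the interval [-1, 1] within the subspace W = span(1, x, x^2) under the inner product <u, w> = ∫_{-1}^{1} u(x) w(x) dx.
g(x) = 5*x^2/7 + 3*x + 99/35

The best approximation g ∈ W is the orthogonal projection of f onto W. Writing g = a_0 + a_1 x + a_2 x^2, the coefficients solve the normal equations G · a = b where
  G_{ij} = <φ_i, φ_j> and b_i = <f, φ_i>, with φ_0 = 1, φ_1 = x, φ_2 = x^2.
G =
  [2, 0, 2/3]
  [0, 2/3, 0]
  [2/3, 0, 2/5],
b = (92/15, 2, 76/35).
Solving gives a_0 = 99/35, a_1 = 3, a_2 = 5/7, so
  g(x) = 5*x^2/7 + 3*x + 99/35.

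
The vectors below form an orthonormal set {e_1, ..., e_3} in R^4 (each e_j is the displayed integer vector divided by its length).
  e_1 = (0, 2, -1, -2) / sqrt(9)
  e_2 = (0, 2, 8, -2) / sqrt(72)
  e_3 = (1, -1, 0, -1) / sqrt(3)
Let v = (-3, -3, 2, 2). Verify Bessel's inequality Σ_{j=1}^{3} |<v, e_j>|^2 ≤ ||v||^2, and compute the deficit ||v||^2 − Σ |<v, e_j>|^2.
Σ |<v, e_j>|^2 = 107/6; ||v||^2 = 26; deficit = 49/6

Write each e_j = u_j / sqrt(<u_j, u_j>) where u_j is the displayed integer vector. Then <v, e_j> = <v, u_j> / sqrt(<u_j, u_j>), so |<v, e_j>|^2 = <v, u_j>^2 / <u_j, u_j>.
Coefficients: <v, e_1> = -12/sqrt(9), <v, e_2> = 6/sqrt(72), <v, e_3> = -2/sqrt(3).
Square and sum: Σ |<v, e_j>|^2 = 107/6.
Compute ||v||^2 = v·v = 26.
Deficit = 26 − 107/6 = 49/6 ≥ 0, confirming Bessel's inequality. (The deficit equals ||v − Σ <v,e_j> e_j||^2, the squared distance from v to span{e_j}.)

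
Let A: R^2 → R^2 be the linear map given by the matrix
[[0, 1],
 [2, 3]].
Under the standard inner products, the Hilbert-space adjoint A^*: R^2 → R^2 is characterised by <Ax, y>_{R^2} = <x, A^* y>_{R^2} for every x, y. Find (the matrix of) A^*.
A^* = A^T =
[[0, 2],
 [1, 3]]

For real matrices with standard dot products, the defining identity <Ax, y> = <x, A^* y> gives (Ax)^T y = x^T (A^*) y, i.e. x^T A^T y = x^T (A^*) y. Since this holds for all x, y, we must have A^* = A^T. Therefore
A^* =
[[0, 2],
 [1, 3]].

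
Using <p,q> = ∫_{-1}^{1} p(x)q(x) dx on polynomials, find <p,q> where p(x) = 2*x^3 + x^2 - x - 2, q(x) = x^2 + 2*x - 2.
<p,q> = 6

Expand the product: p(x)·q(x) = 2*x^5 + 5*x^4 - 3*x^3 - 6*x^2 - 2*x + 4.
∫_{-1}^{1} of each monomial x^k gives [2/(k+1) if k even, 0 if k odd]. Integrating term-by-term (or equivalently evaluating the antiderivative F(x) = x^6/3 + x^5 - 3*x^4/4 - 2*x^3 - x^2 + 4*x at the endpoints):
  F(1) − F(−1) = 19/12 − (-53/12) = 6.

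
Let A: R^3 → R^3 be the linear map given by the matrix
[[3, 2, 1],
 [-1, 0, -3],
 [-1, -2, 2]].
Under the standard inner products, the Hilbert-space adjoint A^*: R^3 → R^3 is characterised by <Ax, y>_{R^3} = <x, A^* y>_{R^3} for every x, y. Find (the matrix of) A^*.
A^* = A^T =
[[3, -1, -1],
 [2, 0, -2],
 [1, -3, 2]]

For real matrices with standard dot products, the defining identity <Ax, y> = <x, A^* y> gives (Ax)^T y = x^T (A^*) y, i.e. x^T A^T y = x^T (A^*) y. Since this holds for all x, y, we must have A^* = A^T. Therefore
A^* =
[[3, -1, -1],
 [2, 0, -2],
 [1, -3, 2]].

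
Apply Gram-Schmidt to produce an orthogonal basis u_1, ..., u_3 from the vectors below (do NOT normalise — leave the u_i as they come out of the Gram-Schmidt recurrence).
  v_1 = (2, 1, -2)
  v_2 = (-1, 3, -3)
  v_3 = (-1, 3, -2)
Orthogonal basis:
  u_1 = (2, 1, -2)
  u_2 = (-23/9, 20/9, -13/9)
  u_3 = (21/122, 28/61, 49/122)

Apply the Gram-Schmidt recurrence
  u_1 = v_1
  u_i = v_i − Σ_{j<i} ((v_i · u_j) / (u_j · u_j)) · u_j.

Step by step this gives:
  u_1 = (2, 1, -2)
  u_2 = (-23/9, 20/9, -13/9)
  u_3 = (21/122, 28/61, 49/122)

Orthogonality check:
  u_2 · u_1 = 0 (should be 0)
  u_3 · u_1 = 0 (should be 0)
  u_3 · u_2 = 0 (should be 0)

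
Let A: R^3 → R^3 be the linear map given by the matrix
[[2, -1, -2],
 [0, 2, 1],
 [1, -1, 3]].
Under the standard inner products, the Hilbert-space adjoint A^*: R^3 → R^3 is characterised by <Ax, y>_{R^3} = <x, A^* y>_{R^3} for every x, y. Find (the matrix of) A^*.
A^* = A^T =
[[2, 0, 1],
 [-1, 2, -1],
 [-2, 1, 3]]

For real matrices with standard dot products, the defining identity <Ax, y> = <x, A^* y> gives (Ax)^T y = x^T (A^*) y, i.e. x^T A^T y = x^T (A^*) y. Since this holds for all x, y, we must have A^* = A^T. Therefore
A^* =
[[2, 0, 1],
 [-1, 2, -1],
 [-2, 1, 3]].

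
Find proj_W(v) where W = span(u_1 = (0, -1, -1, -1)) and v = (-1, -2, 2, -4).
proj_W(v) = (0, -4/3, -4/3, -4/3)

Set up U = [u_1 | ... | u_1] ∈ R^(4×1). The projector onto W = col(U) is P = U (U^T U)^(-1) U^T.
Compute U^T U =
  [3],
and U^T v = (4).
Solve U^T U · c = U^T v for the coefficients: c = (4/3). The projection is proj_W(v) = U c.
Check: (v - proj_W(v)) · u_1 = 0  (should be 0).
Result: proj_W(v) = (0, -4/3, -4/3, -4/3).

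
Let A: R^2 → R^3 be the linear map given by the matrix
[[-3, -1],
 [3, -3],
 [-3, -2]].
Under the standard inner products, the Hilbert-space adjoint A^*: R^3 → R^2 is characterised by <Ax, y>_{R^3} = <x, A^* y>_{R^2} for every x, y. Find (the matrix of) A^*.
A^* = A^T =
[[-3, 3, -3],
 [-1, -3, -2]]

For real matrices with standard dot products, the defining identity <Ax, y> = <x, A^* y> gives (Ax)^T y = x^T (A^*) y, i.e. x^T A^T y = x^T (A^*) y. Since this holds for all x, y, we must have A^* = A^T. Therefore
A^* =
[[-3, 3, -3],
 [-1, -3, -2]].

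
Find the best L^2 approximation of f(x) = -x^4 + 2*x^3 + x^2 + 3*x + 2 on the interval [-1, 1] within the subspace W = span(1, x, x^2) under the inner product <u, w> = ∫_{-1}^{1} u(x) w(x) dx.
g(x) = x^2/7 + 21*x/5 + 73/35

The best approximation g ∈ W is the orthogonal projection of f onto W. Writing g = a_0 + a_1 x + a_2 x^2, the coefficients solve the normal equations G · a = b where
  G_{ij} = <φ_i, φ_j> and b_i = <f, φ_i>, with φ_0 = 1, φ_1 = x, φ_2 = x^2.
G =
  [2, 0, 2/3]
  [0, 2/3, 0]
  [2/3, 0, 2/5],
b = (64/15, 14/5, 152/105).
Solving gives a_0 = 73/35, a_1 = 21/5, a_2 = 1/7, so
  g(x) = x^2/7 + 21*x/5 + 73/35.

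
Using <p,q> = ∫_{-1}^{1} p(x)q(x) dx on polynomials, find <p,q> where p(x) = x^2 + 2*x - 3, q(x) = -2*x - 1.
<p,q> = 8/3

Expand the product: p(x)·q(x) = -2*x^3 - 5*x^2 + 4*x + 3.
∫_{-1}^{1} of each monomial x^k gives [2/(k+1) if k even, 0 if k odd]. Integrating term-by-term (or equivalently evaluating the antiderivative F(x) = -x^4/2 - 5*x^3/3 + 2*x^2 + 3*x at the endpoints):
  F(1) − F(−1) = 17/6 − (1/6) = 8/3.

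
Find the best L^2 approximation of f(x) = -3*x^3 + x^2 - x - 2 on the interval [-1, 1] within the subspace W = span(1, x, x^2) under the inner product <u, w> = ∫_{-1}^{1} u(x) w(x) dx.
g(x) = x^2 - 14*x/5 - 2

The best approximation g ∈ W is the orthogonal projection of f onto W. Writing g = a_0 + a_1 x + a_2 x^2, the coefficients solve the normal equations G · a = b where
  G_{ij} = <φ_i, φ_j> and b_i = <f, φ_i>, with φ_0 = 1, φ_1 = x, φ_2 = x^2.
G =
  [2, 0, 2/3]
  [0, 2/3, 0]
  [2/3, 0, 2/5],
b = (-10/3, -28/15, -14/15).
Solving gives a_0 = -2, a_1 = -14/5, a_2 = 1, so
  g(x) = x^2 - 14*x/5 - 2.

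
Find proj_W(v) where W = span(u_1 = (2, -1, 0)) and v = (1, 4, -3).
proj_W(v) = (-4/5, 2/5, 0)

Set up U = [u_1 | ... | u_1] ∈ R^(3×1). The projector onto W = col(U) is P = U (U^T U)^(-1) U^T.
Compute U^T U =
  [5],
and U^T v = (-2).
Solve U^T U · c = U^T v for the coefficients: c = (-2/5). The projection is proj_W(v) = U c.
Check: (v - proj_W(v)) · u_1 = 0  (should be 0).
Result: proj_W(v) = (-4/5, 2/5, 0).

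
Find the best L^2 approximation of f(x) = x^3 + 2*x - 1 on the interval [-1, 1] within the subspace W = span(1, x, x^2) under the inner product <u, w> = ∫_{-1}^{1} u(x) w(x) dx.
g(x) = 13*x/5 - 1

The best approximation g ∈ W is the orthogonal projection of f onto W. Writing g = a_0 + a_1 x + a_2 x^2, the coefficients solve the normal equations G · a = b where
  G_{ij} = <φ_i, φ_j> and b_i = <f, φ_i>, with φ_0 = 1, φ_1 = x, φ_2 = x^2.
G =
  [2, 0, 2/3]
  [0, 2/3, 0]
  [2/3, 0, 2/5],
b = (-2, 26/15, -2/3).
Solving gives a_0 = -1, a_1 = 13/5, a_2 = 0, so
  g(x) = 13*x/5 - 1.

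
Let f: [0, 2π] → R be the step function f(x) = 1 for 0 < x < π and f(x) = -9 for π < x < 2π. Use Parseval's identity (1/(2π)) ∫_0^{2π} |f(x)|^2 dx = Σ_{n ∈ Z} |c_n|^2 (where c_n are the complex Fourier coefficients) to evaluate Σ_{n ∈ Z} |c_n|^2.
Σ |c_n|^2 = 41

Parseval equates the L^2 energy of f (normalised by 1/(2π)) with the ℓ^2 sum of its Fourier coefficients: (1/(2π)) ∫_0^{2π} |f|^2 = Σ |c_n|^2.
Compute the left side: (1/(2π)) [∫_0^π 1^2 dx + ∫_π^{2π} (-9)^2 dx] = (1/(2π)) · (1π + 81π) = (1 + 81)/2 = 41.
So Σ_{n ∈ Z} |c_n|^2 = 41.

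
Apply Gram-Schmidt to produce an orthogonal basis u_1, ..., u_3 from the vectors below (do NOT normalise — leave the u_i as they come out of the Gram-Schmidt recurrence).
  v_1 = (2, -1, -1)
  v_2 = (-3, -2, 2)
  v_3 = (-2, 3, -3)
Orthogonal basis:
  u_1 = (2, -1, -1)
  u_2 = (-1, -3, 1)
  u_3 = (-52/33, -13/33, -91/33)

Apply the Gram-Schmidt recurrence
  u_1 = v_1
  u_i = v_i − Σ_{j<i} ((v_i · u_j) / (u_j · u_j)) · u_j.

Step by step this gives:
  u_1 = (2, -1, -1)
  u_2 = (-1, -3, 1)
  u_3 = (-52/33, -13/33, -91/33)

Orthogonality check:
  u_2 · u_1 = 0 (should be 0)
  u_3 · u_1 = 0 (should be 0)
  u_3 · u_2 = 0 (should be 0)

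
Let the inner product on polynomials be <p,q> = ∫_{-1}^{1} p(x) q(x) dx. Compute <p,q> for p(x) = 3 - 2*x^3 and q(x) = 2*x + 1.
<p,q> = 22/5

Expand the product: p(x)·q(x) = -4*x^4 - 2*x^3 + 6*x + 3.
∫_{-1}^{1} of each monomial x^k gives [2/(k+1) if k even, 0 if k odd]. Integrating term-by-term (or equivalently evaluating the antiderivative F(x) = -4*x^5/5 - x^4/2 + 3*x^2 + 3*x at the endpoints):
  F(1) − F(−1) = 47/10 − (3/10) = 22/5.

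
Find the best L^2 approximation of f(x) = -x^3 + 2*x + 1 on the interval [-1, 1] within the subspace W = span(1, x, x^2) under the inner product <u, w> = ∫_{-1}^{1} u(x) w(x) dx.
g(x) = 7*x/5 + 1

The best approximation g ∈ W is the orthogonal projection of f onto W. Writing g = a_0 + a_1 x + a_2 x^2, the coefficients solve the normal equations G · a = b where
  G_{ij} = <φ_i, φ_j> and b_i = <f, φ_i>, with φ_0 = 1, φ_1 = x, φ_2 = x^2.
G =
  [2, 0, 2/3]
  [0, 2/3, 0]
  [2/3, 0, 2/5],
b = (2, 14/15, 2/3).
Solving gives a_0 = 1, a_1 = 7/5, a_2 = 0, so
  g(x) = 7*x/5 + 1.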